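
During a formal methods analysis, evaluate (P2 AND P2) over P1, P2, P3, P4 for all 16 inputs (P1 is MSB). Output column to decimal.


Formula: (P2 AND P2) over P1, P2, P3, P4 (16 rows)
Evaluate each row (bits = P1,P2,P3,P4, MSB first):
  row 0 [0000]: (0 AND 0) -> 0
  row 1 [0001]: (0 AND 0) -> 0
  row 2 [0010]: (0 AND 0) -> 0
  row 3 [0011]: (0 AND 0) -> 0
  row 4 [0100]: (1 AND 1) -> 1
  row 5 [0101]: (1 AND 1) -> 1
  row 6 [0110]: (1 AND 1) -> 1
  row 7 [0111]: (1 AND 1) -> 1
  row 8 [1000]: (0 AND 0) -> 0
  row 9 [1001]: (0 AND 0) -> 0
  row 10 [1010]: (0 AND 0) -> 0
  row 11 [1011]: (0 AND 0) -> 0
  row 12 [1100]: (1 AND 1) -> 1
  row 13 [1101]: (1 AND 1) -> 1
  row 14 [1110]: (1 AND 1) -> 1
  row 15 [1111]: (1 AND 1) -> 1
Full result column, 4 rows per line (P1,P2 fixed per line; P3,P4 runs 00..11 left to right):
  rows 0-3 [P1,P2=00]: 0000  = hex 0
  rows 4-7 [P1,P2=01]: 1111  = hex F
  rows 8-11 [P1,P2=10]: 0000  = hex 0
  rows 12-15 [P1,P2=11]: 1111  = hex F
Output column (row 0 .. row 15) = 0000111100001111
Output column grouped in 4s = 0000 1111 0000 1111 = 0x0F0F
Convert to decimal digit by digit (value = value*16 + digit):
  0 -> 0
  0*16 + 15 (F) = 15
  15*16 + 0 = 240
  240*16 + 15 (F) = 3855
Decimal = 3855

3855


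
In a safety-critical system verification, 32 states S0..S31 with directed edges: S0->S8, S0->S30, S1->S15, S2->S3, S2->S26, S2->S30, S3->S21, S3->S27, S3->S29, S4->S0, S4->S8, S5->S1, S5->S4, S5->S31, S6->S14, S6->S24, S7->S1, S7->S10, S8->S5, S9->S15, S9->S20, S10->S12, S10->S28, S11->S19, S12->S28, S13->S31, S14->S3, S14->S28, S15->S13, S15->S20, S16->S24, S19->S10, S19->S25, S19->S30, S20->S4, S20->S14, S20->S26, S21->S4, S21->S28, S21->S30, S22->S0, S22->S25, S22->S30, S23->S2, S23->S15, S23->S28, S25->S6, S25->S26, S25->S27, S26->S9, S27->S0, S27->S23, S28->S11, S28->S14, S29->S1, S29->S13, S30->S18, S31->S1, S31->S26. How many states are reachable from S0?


BFS from S0:
  layer 0: {S0}
  layer 1: {S8, S30}
  layer 2: {S5, S18}
  layer 3: {S1, S4, S31}
  layer 4: {S15, S26}
  layer 5: {S9, S13, S20}
  layer 6: {S14}
  layer 7: {S3, S28}
  layer 8: {S11, S21, S27, S29}
  layer 9: {S19, S23}
  layer 10: {S2, S10, S25}
  layer 11: {S6, S12}
  layer 12: {S24}
Reachable set: {S0, S1, S2, S3, S4, S5, S6, S8, S9, S10, S11, S12, S13, S14, S15, S18, S19, S20, S21, S23, S24, S25, S26, S27, S28, S29, S30, S31}
Count = 28

28


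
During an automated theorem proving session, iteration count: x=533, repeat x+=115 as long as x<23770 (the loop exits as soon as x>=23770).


Step 1: x goes from 533 toward 23770 by 115; the body runs while x<23770, so iterations = ceil((bound-start)/step)
Step 2: Distance=23237
Step 3: ceil(23237/115)=203

203


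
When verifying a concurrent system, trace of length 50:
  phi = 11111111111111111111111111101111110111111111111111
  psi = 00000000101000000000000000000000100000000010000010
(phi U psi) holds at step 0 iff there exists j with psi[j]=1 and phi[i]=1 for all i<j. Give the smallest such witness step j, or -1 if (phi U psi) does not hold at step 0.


(phi U psi) at 0: need smallest j with psi[j]=1 and phi[i]=1 for all i in [0,j).
Scan from step 0:
  step 0: phi=1, psi=0 -> continue
  step 1: phi=1, psi=0 -> continue
  step 2: phi=1, psi=0 -> continue
  step 3: phi=1, psi=0 -> continue
  step 8: psi=1 and phi held for [0,8) -> witness found
Witness step = 8

8


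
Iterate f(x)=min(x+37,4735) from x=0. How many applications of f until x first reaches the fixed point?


Step 1: x=0, cap=4735, increment=37
Step 2: x grows by 37 each step until capped at 4735; fixed point is x=4735
Step 3: iterations = ceil(4735/37) = 128

128


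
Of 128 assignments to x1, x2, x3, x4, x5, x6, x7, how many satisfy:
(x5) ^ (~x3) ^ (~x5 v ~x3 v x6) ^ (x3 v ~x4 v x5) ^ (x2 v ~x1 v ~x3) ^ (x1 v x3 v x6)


CNF with 6 clauses over 7 vars (128 assignments).
An assignment satisfies CNF iff every clause has >=1 true literal.
Check each row (bits = x1,x2,x3,x4,x5,x6,x7; clause T/F shown):
  row 0 [0000000]: clauses=FTTTTF -> 0
  row 1 [0000001]: clauses=FTTTTF -> 0
  row 2 [0000010]: clauses=FTTTTT -> 0
  row 3 [0000011]: clauses=FTTTTT -> 0
  row 4 [0000100]: clauses=TTTTTF -> 0
  (every remaining row is evaluated the same way; all 128 results are listed next)
Full result column, 8 rows per line (x1,x2,x3,x4 fixed per line; x5,x6,x7 runs 000..111 left to right):
  rows 0-7 [x1,x2,x3,x4=0000]: 00000011  (ones: 2)
  rows 8-15 [x1,x2,x3,x4=0001]: 00000011  (ones: 2)
  rows 16-23 [x1,x2,x3,x4=0010]: 00000000  (ones: 0)
  rows 24-31 [x1,x2,x3,x4=0011]: 00000000  (ones: 0)
  rows 32-39 [x1,x2,x3,x4=0100]: 00000011  (ones: 2)
  rows 40-47 [x1,x2,x3,x4=0101]: 00000011  (ones: 2)
  rows 48-55 [x1,x2,x3,x4=0110]: 00000000  (ones: 0)
  rows 56-63 [x1,x2,x3,x4=0111]: 00000000  (ones: 0)
  rows 64-71 [x1,x2,x3,x4=1000]: 00001111  (ones: 4)
  rows 72-79 [x1,x2,x3,x4=1001]: 00001111  (ones: 4)
  rows 80-87 [x1,x2,x3,x4=1010]: 00000000  (ones: 0)
  rows 88-95 [x1,x2,x3,x4=1011]: 00000000  (ones: 0)
  rows 96-103 [x1,x2,x3,x4=1100]: 00001111  (ones: 4)
  rows 104-111 [x1,x2,x3,x4=1101]: 00001111  (ones: 4)
  rows 112-119 [x1,x2,x3,x4=1110]: 00000000  (ones: 0)
  rows 120-127 [x1,x2,x3,x4=1111]: 00000000  (ones: 0)
Satisfying assignments = 2+2+0+0+2+2+0+0+4+4+0+0+4+4+0+0 = 24

24


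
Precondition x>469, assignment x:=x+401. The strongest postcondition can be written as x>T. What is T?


Formula: sp(P, x:=E) = exists old_x. (x = E[old_x/x]) AND P[old_x/x] (old_x is the value of x before the assignment; eliminate old_x by solving x = E[old_x/x] for old_x)
Step 1: Precondition P: x>469, i.e. old_x > 469
Step 2: Assignment gives x = old_x + 401, so old_x = x - 401
Step 3: Substitute into P: x - 401 > 469
Step 4: Simplify: x > 469+401 = 870

870


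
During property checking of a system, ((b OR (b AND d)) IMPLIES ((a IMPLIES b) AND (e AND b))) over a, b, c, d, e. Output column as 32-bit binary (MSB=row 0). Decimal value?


Formula: ((b OR (b AND d)) IMPLIES ((a IMPLIES b) AND (e AND b))) over a, b, c, d, e (32 rows)
Evaluate each row (bits = a,b,c,d,e, MSB first):
  row 0 [00000]: ((0 OR (0 AND 0)) IMPLIES ((0 IMPLIES 0) AND (0 AND 0))) -> 1
  row 1 [00001]: ((0 OR (0 AND 0)) IMPLIES ((0 IMPLIES 0) AND (1 AND 0))) -> 1
  row 2 [00010]: ((0 OR (0 AND 1)) IMPLIES ((0 IMPLIES 0) AND (0 AND 0))) -> 1
  row 3 [00011]: ((0 OR (0 AND 1)) IMPLIES ((0 IMPLIES 0) AND (1 AND 0))) -> 1
  row 4 [00100]: ((0 OR (0 AND 0)) IMPLIES ((0 IMPLIES 0) AND (0 AND 0))) -> 1
  row 5 [00101]: ((0 OR (0 AND 0)) IMPLIES ((0 IMPLIES 0) AND (1 AND 0))) -> 1
  row 6 [00110]: ((0 OR (0 AND 1)) IMPLIES ((0 IMPLIES 0) AND (0 AND 0))) -> 1
  row 7 [00111]: ((0 OR (0 AND 1)) IMPLIES ((0 IMPLIES 0) AND (1 AND 0))) -> 1
  row 8 [01000]: ((1 OR (1 AND 0)) IMPLIES ((0 IMPLIES 1) AND (0 AND 1))) -> 0
  row 9 [01001]: ((1 OR (1 AND 0)) IMPLIES ((0 IMPLIES 1) AND (1 AND 1))) -> 1
  row 10 [01010]: ((1 OR (1 AND 1)) IMPLIES ((0 IMPLIES 1) AND (0 AND 1))) -> 0
  row 11 [01011]: ((1 OR (1 AND 1)) IMPLIES ((0 IMPLIES 1) AND (1 AND 1))) -> 1
  row 12 [01100]: ((1 OR (1 AND 0)) IMPLIES ((0 IMPLIES 1) AND (0 AND 1))) -> 0
  row 13 [01101]: ((1 OR (1 AND 0)) IMPLIES ((0 IMPLIES 1) AND (1 AND 1))) -> 1
  row 14 [01110]: ((1 OR (1 AND 1)) IMPLIES ((0 IMPLIES 1) AND (0 AND 1))) -> 0
  row 15 [01111]: ((1 OR (1 AND 1)) IMPLIES ((0 IMPLIES 1) AND (1 AND 1))) -> 1
  row 16 [10000]: ((0 OR (0 AND 0)) IMPLIES ((1 IMPLIES 0) AND (0 AND 0))) -> 1
  row 17 [10001]: ((0 OR (0 AND 0)) IMPLIES ((1 IMPLIES 0) AND (1 AND 0))) -> 1
  row 18 [10010]: ((0 OR (0 AND 1)) IMPLIES ((1 IMPLIES 0) AND (0 AND 0))) -> 1
  row 19 [10011]: ((0 OR (0 AND 1)) IMPLIES ((1 IMPLIES 0) AND (1 AND 0))) -> 1
  row 20 [10100]: ((0 OR (0 AND 0)) IMPLIES ((1 IMPLIES 0) AND (0 AND 0))) -> 1
  row 21 [10101]: ((0 OR (0 AND 0)) IMPLIES ((1 IMPLIES 0) AND (1 AND 0))) -> 1
  row 22 [10110]: ((0 OR (0 AND 1)) IMPLIES ((1 IMPLIES 0) AND (0 AND 0))) -> 1
  row 23 [10111]: ((0 OR (0 AND 1)) IMPLIES ((1 IMPLIES 0) AND (1 AND 0))) -> 1
  row 24 [11000]: ((1 OR (1 AND 0)) IMPLIES ((1 IMPLIES 1) AND (0 AND 1))) -> 0
  row 25 [11001]: ((1 OR (1 AND 0)) IMPLIES ((1 IMPLIES 1) AND (1 AND 1))) -> 1
  row 26 [11010]: ((1 OR (1 AND 1)) IMPLIES ((1 IMPLIES 1) AND (0 AND 1))) -> 0
  row 27 [11011]: ((1 OR (1 AND 1)) IMPLIES ((1 IMPLIES 1) AND (1 AND 1))) -> 1
  row 28 [11100]: ((1 OR (1 AND 0)) IMPLIES ((1 IMPLIES 1) AND (0 AND 1))) -> 0
  row 29 [11101]: ((1 OR (1 AND 0)) IMPLIES ((1 IMPLIES 1) AND (1 AND 1))) -> 1
  row 30 [11110]: ((1 OR (1 AND 1)) IMPLIES ((1 IMPLIES 1) AND (0 AND 1))) -> 0
  row 31 [11111]: ((1 OR (1 AND 1)) IMPLIES ((1 IMPLIES 1) AND (1 AND 1))) -> 1
Full result column, 4 rows per line (a,b,c fixed per line; d,e runs 00..11 left to right):
  rows 0-3 [a,b,c=000]: 1111  = hex F
  rows 4-7 [a,b,c=001]: 1111  = hex F
  rows 8-11 [a,b,c=010]: 0101  = hex 5
  rows 12-15 [a,b,c=011]: 0101  = hex 5
  rows 16-19 [a,b,c=100]: 1111  = hex F
  rows 20-23 [a,b,c=101]: 1111  = hex F
  rows 24-27 [a,b,c=110]: 0101  = hex 5
  rows 28-31 [a,b,c=111]: 0101  = hex 5
Output column (row 0 .. row 31) = 11111111010101011111111101010101
Output column grouped in 4s = 1111 1111 0101 0101 1111 1111 0101 0101 = 0xFF55FF55
Convert to decimal digit by digit (value = value*16 + digit):
  F -> 15
  15*16 + 15 (F) = 255
  255*16 + 5 = 4085
  4085*16 + 5 = 65365
  65365*16 + 15 (F) = 1045855
  1045855*16 + 15 (F) = 16733695
  16733695*16 + 5 = 267739125
  267739125*16 + 5 = 4283826005
Decimal = 4283826005

4283826005


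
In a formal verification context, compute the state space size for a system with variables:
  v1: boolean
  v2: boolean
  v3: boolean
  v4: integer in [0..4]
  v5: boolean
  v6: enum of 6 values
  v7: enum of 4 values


State space = product of domain sizes of all variables.
Domain sizes:
  v1 (boolean): 2
  v2 (boolean): 2
  v3 (boolean): 2
  v4 (integer in [0..4]): 5
  v5 (boolean): 2
  v6 (enum of 6 values): 6
  v7 (enum of 4 values): 4
Product = 2 * 2 * 2 * 5 * 2 * 6 * 4 = 1920

1920


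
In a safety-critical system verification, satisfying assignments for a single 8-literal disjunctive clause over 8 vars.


Step 1: Total=2^8=256
Step 2: Unsat when all 8 false: 2^0=1
Step 3: Sat=256-1=255

255


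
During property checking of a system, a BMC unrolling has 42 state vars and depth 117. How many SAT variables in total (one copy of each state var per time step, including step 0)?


BMC unrolls to depth k, creating one copy of each state var for steps 0..k.
Step count = 117 + 1 = 118 (steps 0 through 117)
Vars per step = 42
Total = 42 * 118 = 4956

4956


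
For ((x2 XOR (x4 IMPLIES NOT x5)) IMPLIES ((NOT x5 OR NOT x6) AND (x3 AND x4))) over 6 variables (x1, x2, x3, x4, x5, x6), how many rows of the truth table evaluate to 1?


Formula: ((x2 XOR (x4 IMPLIES NOT x5)) IMPLIES ((NOT x5 OR NOT x6) AND (x3 AND x4))) over 6 vars (64 rows)
Evaluate each row (x1, x2, x3, x4, x5, x6 as bits, MSB first):
  row 0 [000000]: ((0 XOR (0 IMPLIES NOT 0)) IMPLIES ((NOT 0 OR NOT 0) AND (0 AND 0))) -> 0
  row 1 [000001]: ((0 XOR (0 IMPLIES NOT 0)) IMPLIES ((NOT 0 OR NOT 1) AND (0 AND 0))) -> 0
  row 2 [000010]: ((0 XOR (0 IMPLIES NOT 1)) IMPLIES ((NOT 1 OR NOT 0) AND (0 AND 0))) -> 0
  row 3 [000011]: ((0 XOR (0 IMPLIES NOT 1)) IMPLIES ((NOT 1 OR NOT 1) AND (0 AND 0))) -> 0
  row 4 [000100]: ((0 XOR (1 IMPLIES NOT 0)) IMPLIES ((NOT 0 OR NOT 0) AND (0 AND 1))) -> 0
  (every remaining row is evaluated the same way; all 64 results are listed next)
Full result column, 8 rows per line (x1,x2,x3 fixed per line; x4,x5,x6 runs 000..111 left to right):
  rows 0-7 [x1,x2,x3=000]: 00000011  (ones: 2)
  rows 8-15 [x1,x2,x3=001]: 00001111  (ones: 4)
  rows 16-23 [x1,x2,x3=010]: 11111100  (ones: 6)
  rows 24-31 [x1,x2,x3=011]: 11111110  (ones: 7)
  rows 32-39 [x1,x2,x3=100]: 00000011  (ones: 2)
  rows 40-47 [x1,x2,x3=101]: 00001111  (ones: 4)
  rows 48-55 [x1,x2,x3=110]: 11111100  (ones: 6)
  rows 56-63 [x1,x2,x3=111]: 11111110  (ones: 7)
Count of 1-rows = 2+4+6+7+2+4+6+7 = 38

38


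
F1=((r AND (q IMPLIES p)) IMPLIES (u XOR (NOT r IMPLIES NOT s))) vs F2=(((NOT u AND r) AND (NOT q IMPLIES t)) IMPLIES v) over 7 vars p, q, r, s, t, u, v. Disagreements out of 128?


F1 = ((r AND (q IMPLIES p)) IMPLIES (u XOR (NOT r IMPLIES NOT s)))
F2 = (((NOT u AND r) AND (NOT q IMPLIES t)) IMPLIES v)
Evaluate both on each of 128 rows (bits = p,q,r,s,t,u,v):
  row 0 [0000000]: F1=1 F2=1 -> 0
  row 1 [0000001]: F1=1 F2=1 -> 0
  row 2 [0000010]: F1=1 F2=1 -> 0
  row 3 [0000011]: F1=1 F2=1 -> 0
  row 4 [0000100]: F1=1 F2=1 -> 0
  (every remaining row is evaluated the same way; all 128 results are listed next)
Full result column, 8 rows per line (p,q,r,s fixed per line; t,u,v runs 000..111 left to right):
  rows 0-7 [p,q,r,s=0000]: 00000000  (ones: 0)
  rows 8-15 [p,q,r,s=0001]: 00000000  (ones: 0)
  rows 16-23 [p,q,r,s=0010]: 00111011  (ones: 5)
  rows 24-31 [p,q,r,s=0011]: 00111011  (ones: 5)
  rows 32-39 [p,q,r,s=0100]: 00000000  (ones: 0)
  rows 40-47 [p,q,r,s=0101]: 00000000  (ones: 0)
  rows 48-55 [p,q,r,s=0110]: 10001000  (ones: 2)
  rows 56-63 [p,q,r,s=0111]: 10001000  (ones: 2)
  rows 64-71 [p,q,r,s=1000]: 00000000  (ones: 0)
  rows 72-79 [p,q,r,s=1001]: 00000000  (ones: 0)
  rows 80-87 [p,q,r,s=1010]: 00111011  (ones: 5)
  rows 88-95 [p,q,r,s=1011]: 00111011  (ones: 5)
  rows 96-103 [p,q,r,s=1100]: 00000000  (ones: 0)
  rows 104-111 [p,q,r,s=1101]: 00000000  (ones: 0)
  rows 112-119 [p,q,r,s=1110]: 10111011  (ones: 6)
  rows 120-127 [p,q,r,s=1111]: 10111011  (ones: 6)
Disagreements = 0+0+5+5+0+0+2+2+0+0+5+5+0+0+6+6 = 36

36


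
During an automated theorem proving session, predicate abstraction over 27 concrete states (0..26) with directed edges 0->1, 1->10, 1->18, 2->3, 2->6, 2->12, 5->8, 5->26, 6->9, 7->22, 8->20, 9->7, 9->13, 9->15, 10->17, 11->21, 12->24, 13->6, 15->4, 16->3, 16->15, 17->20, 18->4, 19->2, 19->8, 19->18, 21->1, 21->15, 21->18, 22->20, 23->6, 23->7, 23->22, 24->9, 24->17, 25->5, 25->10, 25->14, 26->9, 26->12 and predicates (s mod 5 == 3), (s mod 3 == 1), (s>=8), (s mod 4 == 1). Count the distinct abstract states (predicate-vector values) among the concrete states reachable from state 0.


BFS from 0:
Concrete reachable: {0, 1, 4, 10, 17, 18, 20}
Abstract via predicates (s mod 5 == 3), (s mod 3 == 1), (s>=8), (s mod 4 == 1):
  (0,0,0,0) <- {0}
  (0,0,1,0) <- {20}
  (0,0,1,1) <- {17}
  (0,1,0,0) <- {4}
  (0,1,0,1) <- {1}
  (0,1,1,0) <- {10}
  (1,0,1,0) <- {18}
Distinct abstract states = 7

7


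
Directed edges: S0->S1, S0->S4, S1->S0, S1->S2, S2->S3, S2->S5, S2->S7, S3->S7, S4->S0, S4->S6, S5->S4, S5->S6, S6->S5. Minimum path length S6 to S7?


BFS layer-by-layer from S6:
  dist 0: {S6}
  dist 1: {S5}
  dist 2: {S4}
  dist 3: {S0}
  dist 4: {S1}
  dist 5: {S2}
  dist 6: {S3, S7}
  -> S7 reached at distance 6
Shortest path length = 6

6


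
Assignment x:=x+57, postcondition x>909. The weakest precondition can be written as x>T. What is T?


Formula: wp(x:=E, P) = P[E/x] (substitute E for x in postcondition)
Step 1: Postcondition: x>909
Step 2: Substitute x+57 for x: x+57>909
Step 3: Solve for x: x > 909-57 = 852

852


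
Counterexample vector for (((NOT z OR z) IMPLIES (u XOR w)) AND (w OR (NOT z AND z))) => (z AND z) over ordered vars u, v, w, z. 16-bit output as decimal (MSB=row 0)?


F1 = (((NOT z OR z) IMPLIES (u XOR w)) AND (w OR (NOT z AND z)))
F2 = (z AND z)
Counterexample to F1=>F2 is where F1=1 and F2=0.
Evaluate each row (bits = u,v,w,z, MSB first):
  row 0 [0000]: F1=0 F2=0 -> F1&~F2 -> 0
  row 1 [0001]: F1=0 F2=1 -> F1&~F2 -> 0
  row 2 [0010]: F1=1 F2=0 -> F1&~F2 -> 1
  row 3 [0011]: F1=1 F2=1 -> F1&~F2 -> 0
  row 4 [0100]: F1=0 F2=0 -> F1&~F2 -> 0
  row 5 [0101]: F1=0 F2=1 -> F1&~F2 -> 0
  row 6 [0110]: F1=1 F2=0 -> F1&~F2 -> 1
  row 7 [0111]: F1=1 F2=1 -> F1&~F2 -> 0
  row 8 [1000]: F1=0 F2=0 -> F1&~F2 -> 0
  row 9 [1001]: F1=0 F2=1 -> F1&~F2 -> 0
  row 10 [1010]: F1=0 F2=0 -> F1&~F2 -> 0
  row 11 [1011]: F1=0 F2=1 -> F1&~F2 -> 0
  row 12 [1100]: F1=0 F2=0 -> F1&~F2 -> 0
  row 13 [1101]: F1=0 F2=1 -> F1&~F2 -> 0
  row 14 [1110]: F1=0 F2=0 -> F1&~F2 -> 0
  row 15 [1111]: F1=0 F2=1 -> F1&~F2 -> 0
Full result column, 4 rows per line (u,v fixed per line; w,z runs 00..11 left to right):
  rows 0-3 [u,v=00]: 0010  = hex 2
  rows 4-7 [u,v=01]: 0010  = hex 2
  rows 8-11 [u,v=10]: 0000  = hex 0
  rows 12-15 [u,v=11]: 0000  = hex 0
Counterexample vector (row 0 .. row 15) = 0010001000000000
Output column grouped in 4s = 0010 0010 0000 0000 = 0x2200
Convert to decimal digit by digit (value = value*16 + digit):
  2 -> 2
  2*16 + 2 = 34
  34*16 + 0 = 544
  544*16 + 0 = 8704
Decimal = 8704

8704


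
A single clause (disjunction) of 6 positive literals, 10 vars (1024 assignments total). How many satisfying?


Step 1: Total=2^10=1024
Step 2: Unsat when all 6 false: 2^4=16
Step 3: Sat=1024-16=1008

1008


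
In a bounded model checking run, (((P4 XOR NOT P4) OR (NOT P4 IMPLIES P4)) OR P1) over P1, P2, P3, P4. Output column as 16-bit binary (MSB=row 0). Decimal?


Formula: (((P4 XOR NOT P4) OR (NOT P4 IMPLIES P4)) OR P1) over P1, P2, P3, P4 (16 rows)
Evaluate each row (bits = P1,P2,P3,P4, MSB first):
  row 0 [0000]: (((0 XOR NOT 0) OR (NOT 0 IMPLIES 0)) OR 0) -> 1
  row 1 [0001]: (((1 XOR NOT 1) OR (NOT 1 IMPLIES 1)) OR 0) -> 1
  row 2 [0010]: (((0 XOR NOT 0) OR (NOT 0 IMPLIES 0)) OR 0) -> 1
  row 3 [0011]: (((1 XOR NOT 1) OR (NOT 1 IMPLIES 1)) OR 0) -> 1
  row 4 [0100]: (((0 XOR NOT 0) OR (NOT 0 IMPLIES 0)) OR 0) -> 1
  row 5 [0101]: (((1 XOR NOT 1) OR (NOT 1 IMPLIES 1)) OR 0) -> 1
  row 6 [0110]: (((0 XOR NOT 0) OR (NOT 0 IMPLIES 0)) OR 0) -> 1
  row 7 [0111]: (((1 XOR NOT 1) OR (NOT 1 IMPLIES 1)) OR 0) -> 1
  row 8 [1000]: (((0 XOR NOT 0) OR (NOT 0 IMPLIES 0)) OR 1) -> 1
  row 9 [1001]: (((1 XOR NOT 1) OR (NOT 1 IMPLIES 1)) OR 1) -> 1
  row 10 [1010]: (((0 XOR NOT 0) OR (NOT 0 IMPLIES 0)) OR 1) -> 1
  row 11 [1011]: (((1 XOR NOT 1) OR (NOT 1 IMPLIES 1)) OR 1) -> 1
  row 12 [1100]: (((0 XOR NOT 0) OR (NOT 0 IMPLIES 0)) OR 1) -> 1
  row 13 [1101]: (((1 XOR NOT 1) OR (NOT 1 IMPLIES 1)) OR 1) -> 1
  row 14 [1110]: (((0 XOR NOT 0) OR (NOT 0 IMPLIES 0)) OR 1) -> 1
  row 15 [1111]: (((1 XOR NOT 1) OR (NOT 1 IMPLIES 1)) OR 1) -> 1
Full result column, 4 rows per line (P1,P2 fixed per line; P3,P4 runs 00..11 left to right):
  rows 0-3 [P1,P2=00]: 1111  = hex F
  rows 4-7 [P1,P2=01]: 1111  = hex F
  rows 8-11 [P1,P2=10]: 1111  = hex F
  rows 12-15 [P1,P2=11]: 1111  = hex F
Output column (row 0 .. row 15) = 1111111111111111
Output column grouped in 4s = 1111 1111 1111 1111 = 0xFFFF
Convert to decimal digit by digit (value = value*16 + digit):
  F -> 15
  15*16 + 15 (F) = 255
  255*16 + 15 (F) = 4095
  4095*16 + 15 (F) = 65535
Decimal = 65535

65535


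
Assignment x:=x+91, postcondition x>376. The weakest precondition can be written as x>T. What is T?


Formula: wp(x:=E, P) = P[E/x] (substitute E for x in postcondition)
Step 1: Postcondition: x>376
Step 2: Substitute x+91 for x: x+91>376
Step 3: Solve for x: x > 376-91 = 285

285


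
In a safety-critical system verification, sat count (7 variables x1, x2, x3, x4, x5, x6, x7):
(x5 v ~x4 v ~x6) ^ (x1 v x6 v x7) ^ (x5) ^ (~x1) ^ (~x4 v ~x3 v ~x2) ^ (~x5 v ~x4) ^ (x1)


CNF with 7 clauses over 7 vars (128 assignments).
An assignment satisfies CNF iff every clause has >=1 true literal.
Check each row (bits = x1,x2,x3,x4,x5,x6,x7; clause T/F shown):
  row 0 [0000000]: clauses=TFFTTTF -> 0
  row 1 [0000001]: clauses=TTFTTTF -> 0
  row 2 [0000010]: clauses=TTFTTTF -> 0
  row 3 [0000011]: clauses=TTFTTTF -> 0
  row 4 [0000100]: clauses=TFTTTTF -> 0
  (every remaining row is evaluated the same way; all 128 results are listed next)
Full result column, 8 rows per line (x1,x2,x3,x4 fixed per line; x5,x6,x7 runs 000..111 left to right):
  rows 0-7 [x1,x2,x3,x4=0000]: 00000000  (ones: 0)
  rows 8-15 [x1,x2,x3,x4=0001]: 00000000  (ones: 0)
  rows 16-23 [x1,x2,x3,x4=0010]: 00000000  (ones: 0)
  rows 24-31 [x1,x2,x3,x4=0011]: 00000000  (ones: 0)
  rows 32-39 [x1,x2,x3,x4=0100]: 00000000  (ones: 0)
  rows 40-47 [x1,x2,x3,x4=0101]: 00000000  (ones: 0)
  rows 48-55 [x1,x2,x3,x4=0110]: 00000000  (ones: 0)
  rows 56-63 [x1,x2,x3,x4=0111]: 00000000  (ones: 0)
  rows 64-71 [x1,x2,x3,x4=1000]: 00000000  (ones: 0)
  rows 72-79 [x1,x2,x3,x4=1001]: 00000000  (ones: 0)
  rows 80-87 [x1,x2,x3,x4=1010]: 00000000  (ones: 0)
  rows 88-95 [x1,x2,x3,x4=1011]: 00000000  (ones: 0)
  rows 96-103 [x1,x2,x3,x4=1100]: 00000000  (ones: 0)
  rows 104-111 [x1,x2,x3,x4=1101]: 00000000  (ones: 0)
  rows 112-119 [x1,x2,x3,x4=1110]: 00000000  (ones: 0)
  rows 120-127 [x1,x2,x3,x4=1111]: 00000000  (ones: 0)
Satisfying assignments = 0+0+0+0+0+0+0+0+0+0+0+0+0+0+0+0 = 0

0


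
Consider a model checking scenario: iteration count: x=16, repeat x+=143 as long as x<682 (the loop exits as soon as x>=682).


Step 1: x goes from 16 toward 682 by 143; the body runs while x<682, so iterations = ceil((bound-start)/step)
Step 2: Distance=666
Step 3: ceil(666/143)=5

5


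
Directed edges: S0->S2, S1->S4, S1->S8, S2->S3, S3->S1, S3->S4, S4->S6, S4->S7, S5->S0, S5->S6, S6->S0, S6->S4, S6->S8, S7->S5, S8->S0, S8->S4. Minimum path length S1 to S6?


BFS layer-by-layer from S1:
  dist 0: {S1}
  dist 1: {S4, S8}
  dist 2: {S0, S6, S7}
  -> S6 reached at distance 2
Shortest path length = 2

2


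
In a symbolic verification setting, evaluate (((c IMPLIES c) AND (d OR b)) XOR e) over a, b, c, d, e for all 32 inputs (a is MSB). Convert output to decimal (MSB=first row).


Formula: (((c IMPLIES c) AND (d OR b)) XOR e) over a, b, c, d, e (32 rows)
Evaluate each row (bits = a,b,c,d,e, MSB first):
  row 0 [00000]: (((0 IMPLIES 0) AND (0 OR 0)) XOR 0) -> 0
  row 1 [00001]: (((0 IMPLIES 0) AND (0 OR 0)) XOR 1) -> 1
  row 2 [00010]: (((0 IMPLIES 0) AND (1 OR 0)) XOR 0) -> 1
  row 3 [00011]: (((0 IMPLIES 0) AND (1 OR 0)) XOR 1) -> 0
  row 4 [00100]: (((1 IMPLIES 1) AND (0 OR 0)) XOR 0) -> 0
  row 5 [00101]: (((1 IMPLIES 1) AND (0 OR 0)) XOR 1) -> 1
  row 6 [00110]: (((1 IMPLIES 1) AND (1 OR 0)) XOR 0) -> 1
  row 7 [00111]: (((1 IMPLIES 1) AND (1 OR 0)) XOR 1) -> 0
  row 8 [01000]: (((0 IMPLIES 0) AND (0 OR 1)) XOR 0) -> 1
  row 9 [01001]: (((0 IMPLIES 0) AND (0 OR 1)) XOR 1) -> 0
  row 10 [01010]: (((0 IMPLIES 0) AND (1 OR 1)) XOR 0) -> 1
  row 11 [01011]: (((0 IMPLIES 0) AND (1 OR 1)) XOR 1) -> 0
  row 12 [01100]: (((1 IMPLIES 1) AND (0 OR 1)) XOR 0) -> 1
  row 13 [01101]: (((1 IMPLIES 1) AND (0 OR 1)) XOR 1) -> 0
  row 14 [01110]: (((1 IMPLIES 1) AND (1 OR 1)) XOR 0) -> 1
  row 15 [01111]: (((1 IMPLIES 1) AND (1 OR 1)) XOR 1) -> 0
  row 16 [10000]: (((0 IMPLIES 0) AND (0 OR 0)) XOR 0) -> 0
  row 17 [10001]: (((0 IMPLIES 0) AND (0 OR 0)) XOR 1) -> 1
  row 18 [10010]: (((0 IMPLIES 0) AND (1 OR 0)) XOR 0) -> 1
  row 19 [10011]: (((0 IMPLIES 0) AND (1 OR 0)) XOR 1) -> 0
  row 20 [10100]: (((1 IMPLIES 1) AND (0 OR 0)) XOR 0) -> 0
  row 21 [10101]: (((1 IMPLIES 1) AND (0 OR 0)) XOR 1) -> 1
  row 22 [10110]: (((1 IMPLIES 1) AND (1 OR 0)) XOR 0) -> 1
  row 23 [10111]: (((1 IMPLIES 1) AND (1 OR 0)) XOR 1) -> 0
  row 24 [11000]: (((0 IMPLIES 0) AND (0 OR 1)) XOR 0) -> 1
  row 25 [11001]: (((0 IMPLIES 0) AND (0 OR 1)) XOR 1) -> 0
  row 26 [11010]: (((0 IMPLIES 0) AND (1 OR 1)) XOR 0) -> 1
  row 27 [11011]: (((0 IMPLIES 0) AND (1 OR 1)) XOR 1) -> 0
  row 28 [11100]: (((1 IMPLIES 1) AND (0 OR 1)) XOR 0) -> 1
  row 29 [11101]: (((1 IMPLIES 1) AND (0 OR 1)) XOR 1) -> 0
  row 30 [11110]: (((1 IMPLIES 1) AND (1 OR 1)) XOR 0) -> 1
  row 31 [11111]: (((1 IMPLIES 1) AND (1 OR 1)) XOR 1) -> 0
Full result column, 4 rows per line (a,b,c fixed per line; d,e runs 00..11 left to right):
  rows 0-3 [a,b,c=000]: 0110  = hex 6
  rows 4-7 [a,b,c=001]: 0110  = hex 6
  rows 8-11 [a,b,c=010]: 1010  = hex A
  rows 12-15 [a,b,c=011]: 1010  = hex A
  rows 16-19 [a,b,c=100]: 0110  = hex 6
  rows 20-23 [a,b,c=101]: 0110  = hex 6
  rows 24-27 [a,b,c=110]: 1010  = hex A
  rows 28-31 [a,b,c=111]: 1010  = hex A
Output column (row 0 .. row 31) = 01100110101010100110011010101010
Output column grouped in 4s = 0110 0110 1010 1010 0110 0110 1010 1010 = 0x66AA66AA
Convert to decimal digit by digit (value = value*16 + digit):
  6 -> 6
  6*16 + 6 = 102
  102*16 + 10 (A) = 1642
  1642*16 + 10 (A) = 26282
  26282*16 + 6 = 420518
  420518*16 + 6 = 6728294
  6728294*16 + 10 (A) = 107652714
  107652714*16 + 10 (A) = 1722443434
Decimal = 1722443434

1722443434


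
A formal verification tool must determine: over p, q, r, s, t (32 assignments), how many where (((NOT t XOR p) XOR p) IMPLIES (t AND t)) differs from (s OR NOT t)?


F1 = (((NOT t XOR p) XOR p) IMPLIES (t AND t))
F2 = (s OR NOT t)
Evaluate both on each of 32 rows (bits = p,q,r,s,t):
  row 0 [00000]: F1=0 F2=1 (differ) -> 1
  row 1 [00001]: F1=1 F2=0 (differ) -> 1
  row 2 [00010]: F1=0 F2=1 (differ) -> 1
  row 3 [00011]: F1=1 F2=1 -> 0
  row 4 [00100]: F1=0 F2=1 (differ) -> 1
  row 5 [00101]: F1=1 F2=0 (differ) -> 1
  row 6 [00110]: F1=0 F2=1 (differ) -> 1
  row 7 [00111]: F1=1 F2=1 -> 0
  row 8 [01000]: F1=0 F2=1 (differ) -> 1
  row 9 [01001]: F1=1 F2=0 (differ) -> 1
  row 10 [01010]: F1=0 F2=1 (differ) -> 1
  row 11 [01011]: F1=1 F2=1 -> 0
  row 12 [01100]: F1=0 F2=1 (differ) -> 1
  row 13 [01101]: F1=1 F2=0 (differ) -> 1
  row 14 [01110]: F1=0 F2=1 (differ) -> 1
  row 15 [01111]: F1=1 F2=1 -> 0
  row 16 [10000]: F1=0 F2=1 (differ) -> 1
  row 17 [10001]: F1=1 F2=0 (differ) -> 1
  row 18 [10010]: F1=0 F2=1 (differ) -> 1
  row 19 [10011]: F1=1 F2=1 -> 0
  row 20 [10100]: F1=0 F2=1 (differ) -> 1
  row 21 [10101]: F1=1 F2=0 (differ) -> 1
  row 22 [10110]: F1=0 F2=1 (differ) -> 1
  row 23 [10111]: F1=1 F2=1 -> 0
  row 24 [11000]: F1=0 F2=1 (differ) -> 1
  row 25 [11001]: F1=1 F2=0 (differ) -> 1
  row 26 [11010]: F1=0 F2=1 (differ) -> 1
  row 27 [11011]: F1=1 F2=1 -> 0
  row 28 [11100]: F1=0 F2=1 (differ) -> 1
  row 29 [11101]: F1=1 F2=0 (differ) -> 1
  row 30 [11110]: F1=0 F2=1 (differ) -> 1
  row 31 [11111]: F1=1 F2=1 -> 0
Full result column, 8 rows per line (p,q fixed per line; r,s,t runs 000..111 left to right):
  rows 0-7 [p,q=00]: 11101110  (ones: 6)
  rows 8-15 [p,q=01]: 11101110  (ones: 6)
  rows 16-23 [p,q=10]: 11101110  (ones: 6)
  rows 24-31 [p,q=11]: 11101110  (ones: 6)
Disagreements = 6+6+6+6 = 24

24


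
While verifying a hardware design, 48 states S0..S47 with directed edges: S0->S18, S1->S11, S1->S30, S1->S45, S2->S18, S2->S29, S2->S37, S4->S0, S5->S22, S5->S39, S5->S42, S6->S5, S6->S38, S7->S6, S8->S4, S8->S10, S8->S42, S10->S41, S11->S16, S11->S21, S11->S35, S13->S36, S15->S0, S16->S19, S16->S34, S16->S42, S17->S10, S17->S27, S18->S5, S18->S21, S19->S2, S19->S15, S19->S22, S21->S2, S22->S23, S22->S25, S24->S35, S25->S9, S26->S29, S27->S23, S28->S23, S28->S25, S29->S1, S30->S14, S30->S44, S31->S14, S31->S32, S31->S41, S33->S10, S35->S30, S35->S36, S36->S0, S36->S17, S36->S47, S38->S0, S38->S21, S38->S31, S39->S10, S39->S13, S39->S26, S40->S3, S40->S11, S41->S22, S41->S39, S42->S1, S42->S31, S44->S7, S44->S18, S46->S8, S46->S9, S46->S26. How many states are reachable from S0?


BFS from S0:
  layer 0: {S0}
  layer 1: {S18}
  layer 2: {S5, S21}
  layer 3: {S2, S22, S39, S42}
  layer 4: {S1, S10, S13, S23, S25, S26, S29, S31, S37}
  layer 5: {S9, S11, S14, S30, S32, S36, S41, S45}
  layer 6: {S16, S17, S35, S44, S47}
  layer 7: {S7, S19, S27, S34}
  layer 8: {S6, S15}
  layer 9: {S38}
Reachable set: {S0, S1, S2, S5, S6, S7, S9, S10, S11, S13, S14, S15, S16, S17, S18, S19, S21, S22, S23, S25, S26, S27, S29, S30, S31, S32, S34, S35, S36, S37, S38, S39, S41, S42, S44, S45, S47}
Count = 37

37


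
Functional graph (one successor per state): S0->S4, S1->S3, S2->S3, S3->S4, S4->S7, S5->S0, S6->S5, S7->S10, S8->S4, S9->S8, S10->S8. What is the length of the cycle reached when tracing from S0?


Trace from S0 until a state repeats:
  S0 -> S4 -> S7 -> S10 -> S8 -> S4
S4 first seen at step 1, revisited at step 5.
Cycle length = 5 - 1 = 4

4


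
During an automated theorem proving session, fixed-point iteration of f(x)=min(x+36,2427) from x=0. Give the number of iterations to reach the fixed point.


Step 1: x=0, cap=2427, increment=36
Step 2: x grows by 36 each step until capped at 2427; fixed point is x=2427
Step 3: iterations = ceil(2427/36) = 68

68


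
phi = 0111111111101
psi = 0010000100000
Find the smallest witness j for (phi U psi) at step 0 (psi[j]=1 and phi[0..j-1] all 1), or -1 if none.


(phi U psi) at 0: need smallest j with psi[j]=1 and phi[i]=1 for all i in [0,j).
Scan from step 0:
  step 0: phi=0 -> phi-prefix broken from here
  step 2: psi=1 but phi already failed -> not a witness
  step 7: psi=1 but phi already failed -> not a witness
  end of trace: no witness -> -1
Witness step = -1

-1


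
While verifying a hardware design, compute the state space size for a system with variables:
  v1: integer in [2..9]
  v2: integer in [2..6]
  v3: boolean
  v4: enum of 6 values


State space = product of domain sizes of all variables.
Domain sizes:
  v1 (integer in [2..9]): 8
  v2 (integer in [2..6]): 5
  v3 (boolean): 2
  v4 (enum of 6 values): 6
Product = 8 * 5 * 2 * 6 = 480

480


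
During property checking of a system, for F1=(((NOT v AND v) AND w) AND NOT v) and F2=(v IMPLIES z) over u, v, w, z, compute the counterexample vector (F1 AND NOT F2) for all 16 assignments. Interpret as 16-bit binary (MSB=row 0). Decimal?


F1 = (((NOT v AND v) AND w) AND NOT v)
F2 = (v IMPLIES z)
Counterexample to F1=>F2 is where F1=1 and F2=0.
Evaluate each row (bits = u,v,w,z, MSB first):
  row 0 [0000]: F1=0 F2=1 -> F1&~F2 -> 0
  row 1 [0001]: F1=0 F2=1 -> F1&~F2 -> 0
  row 2 [0010]: F1=0 F2=1 -> F1&~F2 -> 0
  row 3 [0011]: F1=0 F2=1 -> F1&~F2 -> 0
  row 4 [0100]: F1=0 F2=0 -> F1&~F2 -> 0
  row 5 [0101]: F1=0 F2=1 -> F1&~F2 -> 0
  row 6 [0110]: F1=0 F2=0 -> F1&~F2 -> 0
  row 7 [0111]: F1=0 F2=1 -> F1&~F2 -> 0
  row 8 [1000]: F1=0 F2=1 -> F1&~F2 -> 0
  row 9 [1001]: F1=0 F2=1 -> F1&~F2 -> 0
  row 10 [1010]: F1=0 F2=1 -> F1&~F2 -> 0
  row 11 [1011]: F1=0 F2=1 -> F1&~F2 -> 0
  row 12 [1100]: F1=0 F2=0 -> F1&~F2 -> 0
  row 13 [1101]: F1=0 F2=1 -> F1&~F2 -> 0
  row 14 [1110]: F1=0 F2=0 -> F1&~F2 -> 0
  row 15 [1111]: F1=0 F2=1 -> F1&~F2 -> 0
Full result column, 4 rows per line (u,v fixed per line; w,z runs 00..11 left to right):
  rows 0-3 [u,v=00]: 0000  = hex 0
  rows 4-7 [u,v=01]: 0000  = hex 0
  rows 8-11 [u,v=10]: 0000  = hex 0
  rows 12-15 [u,v=11]: 0000  = hex 0
Counterexample vector (row 0 .. row 15) = 0000000000000000
Output column grouped in 4s = 0000 0000 0000 0000 = 0x0000
Convert to decimal digit by digit (value = value*16 + digit):
  0 -> 0
  0*16 + 0 = 0
  0*16 + 0 = 0
  0*16 + 0 = 0
Decimal = 0

0


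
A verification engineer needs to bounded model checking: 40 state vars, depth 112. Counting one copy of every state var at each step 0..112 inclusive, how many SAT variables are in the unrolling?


BMC unrolls to depth k, creating one copy of each state var for steps 0..k.
Step count = 112 + 1 = 113 (steps 0 through 112)
Vars per step = 40
Total = 40 * 113 = 4520

4520


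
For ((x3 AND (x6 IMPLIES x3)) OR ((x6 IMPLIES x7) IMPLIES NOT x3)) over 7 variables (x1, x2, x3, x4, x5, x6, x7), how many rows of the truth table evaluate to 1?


Formula: ((x3 AND (x6 IMPLIES x3)) OR ((x6 IMPLIES x7) IMPLIES NOT x3)) over 7 vars (128 rows)
Evaluate each row (x1, x2, x3, x4, x5, x6, x7 as bits, MSB first):
  row 0 [0000000]: ((0 AND (0 IMPLIES 0)) OR ((0 IMPLIES 0) IMPLIES NOT 0)) -> 1
  row 1 [0000001]: ((0 AND (0 IMPLIES 0)) OR ((0 IMPLIES 1) IMPLIES NOT 0)) -> 1
  row 2 [0000010]: ((0 AND (1 IMPLIES 0)) OR ((1 IMPLIES 0) IMPLIES NOT 0)) -> 1
  row 3 [0000011]: ((0 AND (1 IMPLIES 0)) OR ((1 IMPLIES 1) IMPLIES NOT 0)) -> 1
  row 4 [0000100]: ((0 AND (0 IMPLIES 0)) OR ((0 IMPLIES 0) IMPLIES NOT 0)) -> 1
  (every remaining row is evaluated the same way; all 128 results are listed next)
Full result column, 8 rows per line (x1,x2,x3,x4 fixed per line; x5,x6,x7 runs 000..111 left to right):
  rows 0-7 [x1,x2,x3,x4=0000]: 11111111  (ones: 8)
  rows 8-15 [x1,x2,x3,x4=0001]: 11111111  (ones: 8)
  rows 16-23 [x1,x2,x3,x4=0010]: 11111111  (ones: 8)
  rows 24-31 [x1,x2,x3,x4=0011]: 11111111  (ones: 8)
  rows 32-39 [x1,x2,x3,x4=0100]: 11111111  (ones: 8)
  rows 40-47 [x1,x2,x3,x4=0101]: 11111111  (ones: 8)
  rows 48-55 [x1,x2,x3,x4=0110]: 11111111  (ones: 8)
  rows 56-63 [x1,x2,x3,x4=0111]: 11111111  (ones: 8)
  rows 64-71 [x1,x2,x3,x4=1000]: 11111111  (ones: 8)
  rows 72-79 [x1,x2,x3,x4=1001]: 11111111  (ones: 8)
  rows 80-87 [x1,x2,x3,x4=1010]: 11111111  (ones: 8)
  rows 88-95 [x1,x2,x3,x4=1011]: 11111111  (ones: 8)
  rows 96-103 [x1,x2,x3,x4=1100]: 11111111  (ones: 8)
  rows 104-111 [x1,x2,x3,x4=1101]: 11111111  (ones: 8)
  rows 112-119 [x1,x2,x3,x4=1110]: 11111111  (ones: 8)
  rows 120-127 [x1,x2,x3,x4=1111]: 11111111  (ones: 8)
Count of 1-rows = 8+8+8+8+8+8+8+8+8+8+8+8+8+8+8+8 = 128

128


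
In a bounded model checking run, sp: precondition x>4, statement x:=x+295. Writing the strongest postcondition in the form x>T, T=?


Formula: sp(P, x:=E) = exists old_x. (x = E[old_x/x]) AND P[old_x/x] (old_x is the value of x before the assignment; eliminate old_x by solving x = E[old_x/x] for old_x)
Step 1: Precondition P: x>4, i.e. old_x > 4
Step 2: Assignment gives x = old_x + 295, so old_x = x - 295
Step 3: Substitute into P: x - 295 > 4
Step 4: Simplify: x > 4+295 = 299

299


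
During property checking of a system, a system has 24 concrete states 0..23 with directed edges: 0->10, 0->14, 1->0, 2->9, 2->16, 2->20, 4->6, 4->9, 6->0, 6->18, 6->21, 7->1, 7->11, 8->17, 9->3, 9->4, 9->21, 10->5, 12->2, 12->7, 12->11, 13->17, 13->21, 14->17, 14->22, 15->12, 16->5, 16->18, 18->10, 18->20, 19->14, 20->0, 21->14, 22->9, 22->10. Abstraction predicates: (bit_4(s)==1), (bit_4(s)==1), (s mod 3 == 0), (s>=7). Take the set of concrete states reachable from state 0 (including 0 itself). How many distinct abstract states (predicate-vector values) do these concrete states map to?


BFS from 0:
Concrete reachable: {0, 3, 4, 5, 6, 9, 10, 14, 17, 18, 20, 21, 22}
Abstract via predicates (bit_4(s)==1), (bit_4(s)==1), (s mod 3 == 0), (s>=7):
  (0,0,0,0) <- {4, 5}
  (0,0,0,1) <- {10, 14}
  (0,0,1,0) <- {0, 3, 6}
  (0,0,1,1) <- {9}
  (1,1,0,1) <- {17, 20, 22}
  (1,1,1,1) <- {18, 21}
Distinct abstract states = 6

6


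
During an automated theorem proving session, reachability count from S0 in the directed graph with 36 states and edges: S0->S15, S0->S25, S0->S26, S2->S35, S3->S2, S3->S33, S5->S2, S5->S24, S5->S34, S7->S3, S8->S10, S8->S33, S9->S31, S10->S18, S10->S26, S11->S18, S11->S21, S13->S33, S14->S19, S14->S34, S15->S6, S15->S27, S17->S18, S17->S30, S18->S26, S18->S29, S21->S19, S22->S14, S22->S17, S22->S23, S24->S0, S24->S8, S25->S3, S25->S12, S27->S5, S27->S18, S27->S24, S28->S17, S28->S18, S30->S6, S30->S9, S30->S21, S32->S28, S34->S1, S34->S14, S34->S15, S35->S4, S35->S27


BFS from S0:
  layer 0: {S0}
  layer 1: {S15, S25, S26}
  layer 2: {S3, S6, S12, S27}
  layer 3: {S2, S5, S18, S24, S33}
  layer 4: {S8, S29, S34, S35}
  layer 5: {S1, S4, S10, S14}
  layer 6: {S19}
Reachable set: {S0, S1, S2, S3, S4, S5, S6, S8, S10, S12, S14, S15, S18, S19, S24, S25, S26, S27, S29, S33, S34, S35}
Count = 22

22


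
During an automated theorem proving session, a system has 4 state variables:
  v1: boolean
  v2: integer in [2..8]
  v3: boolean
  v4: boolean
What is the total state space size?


State space = product of domain sizes of all variables.
Domain sizes:
  v1 (boolean): 2
  v2 (integer in [2..8]): 7
  v3 (boolean): 2
  v4 (boolean): 2
Product = 2 * 7 * 2 * 2 = 56

56


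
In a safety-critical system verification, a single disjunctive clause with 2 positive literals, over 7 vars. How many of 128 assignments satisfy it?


Step 1: Total=2^7=128
Step 2: Unsat when all 2 false: 2^5=32
Step 3: Sat=128-32=96

96


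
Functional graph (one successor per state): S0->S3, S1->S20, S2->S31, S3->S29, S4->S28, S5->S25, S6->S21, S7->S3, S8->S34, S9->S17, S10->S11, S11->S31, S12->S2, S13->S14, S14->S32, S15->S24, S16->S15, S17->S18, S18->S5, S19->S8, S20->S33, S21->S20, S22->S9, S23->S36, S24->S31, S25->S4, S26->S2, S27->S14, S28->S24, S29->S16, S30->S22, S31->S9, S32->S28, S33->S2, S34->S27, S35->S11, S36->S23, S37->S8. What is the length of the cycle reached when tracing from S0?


Trace from S0 until a state repeats:
  S0 -> S3 -> S29 -> S16 -> S15 -> S24 -> S31 -> S9 -> S17 -> S18 -> S5 -> S25 -> S4 -> S28 -> S24
S24 first seen at step 5, revisited at step 14.
Cycle length = 14 - 5 = 9

9


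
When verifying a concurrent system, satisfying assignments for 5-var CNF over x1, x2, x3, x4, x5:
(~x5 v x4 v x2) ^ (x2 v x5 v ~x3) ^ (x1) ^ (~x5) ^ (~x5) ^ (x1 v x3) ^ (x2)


CNF with 7 clauses over 5 vars (32 assignments).
An assignment satisfies CNF iff every clause has >=1 true literal.
Check each row (bits = x1,x2,x3,x4,x5; clause T/F shown):
  row 0 [00000]: clauses=TTFTTFF -> 0
  row 1 [00001]: clauses=FTFFFFF -> 0
  row 2 [00010]: clauses=TTFTTFF -> 0
  row 3 [00011]: clauses=TTFFFFF -> 0
  row 4 [00100]: clauses=TFFTTTF -> 0
  row 5 [00101]: clauses=FTFFFTF -> 0
  row 6 [00110]: clauses=TFFTTTF -> 0
  row 7 [00111]: clauses=TTFFFTF -> 0
  row 8 [01000]: clauses=TTFTTFT -> 0
  row 9 [01001]: clauses=TTFFFFT -> 0
  row 10 [01010]: clauses=TTFTTFT -> 0
  row 11 [01011]: clauses=TTFFFFT -> 0
  row 12 [01100]: clauses=TTFTTTT -> 0
  row 13 [01101]: clauses=TTFFFTT -> 0
  row 14 [01110]: clauses=TTFTTTT -> 0
  row 15 [01111]: clauses=TTFFFTT -> 0
  row 16 [10000]: clauses=TTTTTTF -> 0
  row 17 [10001]: clauses=FTTFFTF -> 0
  row 18 [10010]: clauses=TTTTTTF -> 0
  row 19 [10011]: clauses=TTTFFTF -> 0
  row 20 [10100]: clauses=TFTTTTF -> 0
  row 21 [10101]: clauses=FTTFFTF -> 0
  row 22 [10110]: clauses=TFTTTTF -> 0
  row 23 [10111]: clauses=TTTFFTF -> 0
  row 24 [11000]: clauses=TTTTTTT -> 1
  row 25 [11001]: clauses=TTTFFTT -> 0
  row 26 [11010]: clauses=TTTTTTT -> 1
  row 27 [11011]: clauses=TTTFFTT -> 0
  row 28 [11100]: clauses=TTTTTTT -> 1
  row 29 [11101]: clauses=TTTFFTT -> 0
  row 30 [11110]: clauses=TTTTTTT -> 1
  row 31 [11111]: clauses=TTTFFTT -> 0
Full result column, 8 rows per line (x1,x2 fixed per line; x3,x4,x5 runs 000..111 left to right):
  rows 0-7 [x1,x2=00]: 00000000  (ones: 0)
  rows 8-15 [x1,x2=01]: 00000000  (ones: 0)
  rows 16-23 [x1,x2=10]: 00000000  (ones: 0)
  rows 24-31 [x1,x2=11]: 10101010  (ones: 4)
Satisfying assignments = 0+0+0+4 = 4

4


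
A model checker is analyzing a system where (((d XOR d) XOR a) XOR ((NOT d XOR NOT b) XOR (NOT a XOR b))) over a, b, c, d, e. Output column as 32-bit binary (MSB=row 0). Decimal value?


Formula: (((d XOR d) XOR a) XOR ((NOT d XOR NOT b) XOR (NOT a XOR b))) over a, b, c, d, e (32 rows)
Evaluate each row (bits = a,b,c,d,e, MSB first):
  row 0 [00000]: (((0 XOR 0) XOR 0) XOR ((NOT 0 XOR NOT 0) XOR (NOT 0 XOR 0))) -> 1
  row 1 [00001]: (((0 XOR 0) XOR 0) XOR ((NOT 0 XOR NOT 0) XOR (NOT 0 XOR 0))) -> 1
  row 2 [00010]: (((1 XOR 1) XOR 0) XOR ((NOT 1 XOR NOT 0) XOR (NOT 0 XOR 0))) -> 0
  row 3 [00011]: (((1 XOR 1) XOR 0) XOR ((NOT 1 XOR NOT 0) XOR (NOT 0 XOR 0))) -> 0
  row 4 [00100]: (((0 XOR 0) XOR 0) XOR ((NOT 0 XOR NOT 0) XOR (NOT 0 XOR 0))) -> 1
  row 5 [00101]: (((0 XOR 0) XOR 0) XOR ((NOT 0 XOR NOT 0) XOR (NOT 0 XOR 0))) -> 1
  row 6 [00110]: (((1 XOR 1) XOR 0) XOR ((NOT 1 XOR NOT 0) XOR (NOT 0 XOR 0))) -> 0
  row 7 [00111]: (((1 XOR 1) XOR 0) XOR ((NOT 1 XOR NOT 0) XOR (NOT 0 XOR 0))) -> 0
  row 8 [01000]: (((0 XOR 0) XOR 0) XOR ((NOT 0 XOR NOT 1) XOR (NOT 0 XOR 1))) -> 1
  row 9 [01001]: (((0 XOR 0) XOR 0) XOR ((NOT 0 XOR NOT 1) XOR (NOT 0 XOR 1))) -> 1
  row 10 [01010]: (((1 XOR 1) XOR 0) XOR ((NOT 1 XOR NOT 1) XOR (NOT 0 XOR 1))) -> 0
  row 11 [01011]: (((1 XOR 1) XOR 0) XOR ((NOT 1 XOR NOT 1) XOR (NOT 0 XOR 1))) -> 0
  row 12 [01100]: (((0 XOR 0) XOR 0) XOR ((NOT 0 XOR NOT 1) XOR (NOT 0 XOR 1))) -> 1
  row 13 [01101]: (((0 XOR 0) XOR 0) XOR ((NOT 0 XOR NOT 1) XOR (NOT 0 XOR 1))) -> 1
  row 14 [01110]: (((1 XOR 1) XOR 0) XOR ((NOT 1 XOR NOT 1) XOR (NOT 0 XOR 1))) -> 0
  row 15 [01111]: (((1 XOR 1) XOR 0) XOR ((NOT 1 XOR NOT 1) XOR (NOT 0 XOR 1))) -> 0
  row 16 [10000]: (((0 XOR 0) XOR 1) XOR ((NOT 0 XOR NOT 0) XOR (NOT 1 XOR 0))) -> 1
  row 17 [10001]: (((0 XOR 0) XOR 1) XOR ((NOT 0 XOR NOT 0) XOR (NOT 1 XOR 0))) -> 1
  row 18 [10010]: (((1 XOR 1) XOR 1) XOR ((NOT 1 XOR NOT 0) XOR (NOT 1 XOR 0))) -> 0
  row 19 [10011]: (((1 XOR 1) XOR 1) XOR ((NOT 1 XOR NOT 0) XOR (NOT 1 XOR 0))) -> 0
  row 20 [10100]: (((0 XOR 0) XOR 1) XOR ((NOT 0 XOR NOT 0) XOR (NOT 1 XOR 0))) -> 1
  row 21 [10101]: (((0 XOR 0) XOR 1) XOR ((NOT 0 XOR NOT 0) XOR (NOT 1 XOR 0))) -> 1
  row 22 [10110]: (((1 XOR 1) XOR 1) XOR ((NOT 1 XOR NOT 0) XOR (NOT 1 XOR 0))) -> 0
  row 23 [10111]: (((1 XOR 1) XOR 1) XOR ((NOT 1 XOR NOT 0) XOR (NOT 1 XOR 0))) -> 0
  row 24 [11000]: (((0 XOR 0) XOR 1) XOR ((NOT 0 XOR NOT 1) XOR (NOT 1 XOR 1))) -> 1
  row 25 [11001]: (((0 XOR 0) XOR 1) XOR ((NOT 0 XOR NOT 1) XOR (NOT 1 XOR 1))) -> 1
  row 26 [11010]: (((1 XOR 1) XOR 1) XOR ((NOT 1 XOR NOT 1) XOR (NOT 1 XOR 1))) -> 0
  row 27 [11011]: (((1 XOR 1) XOR 1) XOR ((NOT 1 XOR NOT 1) XOR (NOT 1 XOR 1))) -> 0
  row 28 [11100]: (((0 XOR 0) XOR 1) XOR ((NOT 0 XOR NOT 1) XOR (NOT 1 XOR 1))) -> 1
  row 29 [11101]: (((0 XOR 0) XOR 1) XOR ((NOT 0 XOR NOT 1) XOR (NOT 1 XOR 1))) -> 1
  row 30 [11110]: (((1 XOR 1) XOR 1) XOR ((NOT 1 XOR NOT 1) XOR (NOT 1 XOR 1))) -> 0
  row 31 [11111]: (((1 XOR 1) XOR 1) XOR ((NOT 1 XOR NOT 1) XOR (NOT 1 XOR 1))) -> 0
Full result column, 4 rows per line (a,b,c fixed per line; d,e runs 00..11 left to right):
  rows 0-3 [a,b,c=000]: 1100  = hex C
  rows 4-7 [a,b,c=001]: 1100  = hex C
  rows 8-11 [a,b,c=010]: 1100  = hex C
  rows 12-15 [a,b,c=011]: 1100  = hex C
  rows 16-19 [a,b,c=100]: 1100  = hex C
  rows 20-23 [a,b,c=101]: 1100  = hex C
  rows 24-27 [a,b,c=110]: 1100  = hex C
  rows 28-31 [a,b,c=111]: 1100  = hex C
Output column (row 0 .. row 31) = 11001100110011001100110011001100
Output column grouped in 4s = 1100 1100 1100 1100 1100 1100 1100 1100 = 0xCCCCCCCC
Convert to decimal digit by digit (value = value*16 + digit):
  C -> 12
  12*16 + 12 (C) = 204
  204*16 + 12 (C) = 3276
  3276*16 + 12 (C) = 52428
  52428*16 + 12 (C) = 838860
  838860*16 + 12 (C) = 13421772
  13421772*16 + 12 (C) = 214748364
  214748364*16 + 12 (C) = 3435973836
Decimal = 3435973836

3435973836
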